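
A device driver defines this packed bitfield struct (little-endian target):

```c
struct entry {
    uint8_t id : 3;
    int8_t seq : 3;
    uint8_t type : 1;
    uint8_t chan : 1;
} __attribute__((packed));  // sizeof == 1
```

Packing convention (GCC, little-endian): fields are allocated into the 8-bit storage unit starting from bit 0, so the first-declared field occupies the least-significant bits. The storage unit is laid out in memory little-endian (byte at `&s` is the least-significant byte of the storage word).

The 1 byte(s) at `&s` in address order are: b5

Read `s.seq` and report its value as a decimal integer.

[0]=0xb5 (little-endian) → word 0xb5
id:3 @ bit 0 → (0xb5>>0)&0x7 = 0x5
seq:3 @ bit 3 → (0xb5>>3)&0x7 = 0x6  ←
type:1 @ bit 6 → (0xb5>>6)&0x1 = 0x0
chan:1 @ bit 7 → (0xb5>>7)&0x1 = 0x1
seq signed 3b, MSB=1: 6 - 8 = -2

-2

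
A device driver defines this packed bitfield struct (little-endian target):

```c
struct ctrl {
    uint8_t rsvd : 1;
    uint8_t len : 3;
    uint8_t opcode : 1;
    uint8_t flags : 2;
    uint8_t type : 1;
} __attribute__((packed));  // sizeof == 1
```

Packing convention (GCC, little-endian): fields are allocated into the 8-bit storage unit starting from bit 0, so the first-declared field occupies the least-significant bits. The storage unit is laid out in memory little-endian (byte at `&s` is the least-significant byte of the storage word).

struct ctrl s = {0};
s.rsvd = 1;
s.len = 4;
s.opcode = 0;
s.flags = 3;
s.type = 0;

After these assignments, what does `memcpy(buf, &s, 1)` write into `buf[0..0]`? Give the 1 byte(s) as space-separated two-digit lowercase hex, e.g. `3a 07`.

rsvd (1b) val=1 bits=0x1 at bit 0: 0x01
len (3b) val=4 bits=0x4 at bit 1: 0x09
opcode (1b) val=0 bits=0x0 at bit 4: 0x09
flags (2b) val=3 bits=0x3 at bit 5: 0x69
type (1b) val=0 bits=0x0 at bit 7: 0x69
word = 0x69 → little-endian bytes:
  [0]=0x69

69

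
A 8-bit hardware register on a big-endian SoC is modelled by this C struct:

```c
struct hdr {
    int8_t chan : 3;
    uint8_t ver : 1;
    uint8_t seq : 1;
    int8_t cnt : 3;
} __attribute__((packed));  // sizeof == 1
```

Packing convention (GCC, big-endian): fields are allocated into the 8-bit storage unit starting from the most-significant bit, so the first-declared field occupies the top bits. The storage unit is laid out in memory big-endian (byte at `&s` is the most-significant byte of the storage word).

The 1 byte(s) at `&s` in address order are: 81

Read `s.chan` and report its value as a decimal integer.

-4

[0]=0x81 (big-endian) → word 0x81
chan [5+:3] = (word>>5) & 0x7 = 4  ←
ver [4+:1] = (word>>4) & 0x1 = 0
seq [3+:1] = (word>>3) & 0x1 = 0
cnt [0+:3] = (word>>0) & 0x7 = 1
chan signed 3b, MSB=1: 4 - 8 = -4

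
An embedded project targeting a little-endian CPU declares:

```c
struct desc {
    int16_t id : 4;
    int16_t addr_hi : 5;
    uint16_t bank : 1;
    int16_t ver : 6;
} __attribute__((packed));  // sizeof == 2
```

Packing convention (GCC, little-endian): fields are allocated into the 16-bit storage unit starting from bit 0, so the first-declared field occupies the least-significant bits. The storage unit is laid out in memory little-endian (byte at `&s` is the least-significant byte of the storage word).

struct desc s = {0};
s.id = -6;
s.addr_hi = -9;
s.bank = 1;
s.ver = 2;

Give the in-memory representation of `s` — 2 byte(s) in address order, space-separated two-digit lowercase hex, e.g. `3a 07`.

[0+:4] id=-6 & 0xf = 0xa; word=0x000a
[4+:5] addr_hi=-9 & 0x1f = 0x17; word=0x017a
[9+:1] bank=1 & 0x1 = 0x1; word=0x037a
[10+:6] ver=2 & 0x3f = 0x2; word=0x0b7a
word = 0x0b7a → little-endian bytes:
  [0]=0x7a  [1]=0x0b

7a 0b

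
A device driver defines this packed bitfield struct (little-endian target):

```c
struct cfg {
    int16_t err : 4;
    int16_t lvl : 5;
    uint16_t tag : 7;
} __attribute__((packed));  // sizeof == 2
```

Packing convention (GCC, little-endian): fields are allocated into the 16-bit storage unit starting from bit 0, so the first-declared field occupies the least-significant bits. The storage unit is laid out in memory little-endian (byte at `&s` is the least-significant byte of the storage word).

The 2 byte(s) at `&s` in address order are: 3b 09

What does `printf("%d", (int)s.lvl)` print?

-13

[0]=0x3b [1]=0x09 (little-endian) → word 0x093b
err:4 @ bit 0 → (0x093b>>0)&0xf = 0xb
lvl:5 @ bit 4 → (0x093b>>4)&0x1f = 0x13  ←
tag:7 @ bit 9 → (0x093b>>9)&0x7f = 0x4
lvl signed 5b, MSB=1: 19 - 32 = -13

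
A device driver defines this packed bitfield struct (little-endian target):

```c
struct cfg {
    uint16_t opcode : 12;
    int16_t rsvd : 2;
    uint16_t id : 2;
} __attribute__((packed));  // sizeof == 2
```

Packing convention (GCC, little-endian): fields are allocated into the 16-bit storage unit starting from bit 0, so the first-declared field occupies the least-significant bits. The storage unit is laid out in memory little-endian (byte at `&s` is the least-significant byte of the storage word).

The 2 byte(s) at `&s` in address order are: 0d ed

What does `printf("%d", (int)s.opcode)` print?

3341

[0]=0x0d [1]=0xed (little-endian) → word 0xed0d
opcode [0+:12] = (word>>0) & 0xfff = 3341  ←
rsvd [12+:2] = (word>>12) & 0x3 = 2
id [14+:2] = (word>>14) & 0x3 = 3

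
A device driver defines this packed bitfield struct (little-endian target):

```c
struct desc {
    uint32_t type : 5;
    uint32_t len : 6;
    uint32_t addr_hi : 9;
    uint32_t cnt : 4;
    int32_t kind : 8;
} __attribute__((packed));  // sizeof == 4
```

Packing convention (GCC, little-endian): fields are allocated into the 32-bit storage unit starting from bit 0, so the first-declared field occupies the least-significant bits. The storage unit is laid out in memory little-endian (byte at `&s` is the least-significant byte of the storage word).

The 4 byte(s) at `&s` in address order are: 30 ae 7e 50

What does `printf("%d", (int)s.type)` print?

[0]=0x30 [1]=0xae [2]=0x7e [3]=0x50 (little-endian) → word 0x507eae30
type [0+:5] = (word>>0) & 0x1f = 16  ←
len [5+:6] = (word>>5) & 0x3f = 49
addr_hi [11+:9] = (word>>11) & 0x1ff = 469
cnt [20+:4] = (word>>20) & 0xf = 7
kind [24+:8] = (word>>24) & 0xff = 80

16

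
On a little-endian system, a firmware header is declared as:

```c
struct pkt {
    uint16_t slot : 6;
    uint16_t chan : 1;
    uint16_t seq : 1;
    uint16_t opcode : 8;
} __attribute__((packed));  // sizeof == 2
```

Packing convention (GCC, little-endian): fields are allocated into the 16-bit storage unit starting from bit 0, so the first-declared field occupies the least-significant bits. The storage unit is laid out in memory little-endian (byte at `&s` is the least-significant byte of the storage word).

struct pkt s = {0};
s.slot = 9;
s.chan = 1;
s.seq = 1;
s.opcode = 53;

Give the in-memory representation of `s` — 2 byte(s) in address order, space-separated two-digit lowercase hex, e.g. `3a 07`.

slot (6b) val=9 bits=0x9 at bit 0: 0x0009
chan (1b) val=1 bits=0x1 at bit 6: 0x0049
seq (1b) val=1 bits=0x1 at bit 7: 0x00c9
opcode (8b) val=53 bits=0x35 at bit 8: 0x35c9
word = 0x35c9 → little-endian bytes:
  [0]=0xc9  [1]=0x35

c9 35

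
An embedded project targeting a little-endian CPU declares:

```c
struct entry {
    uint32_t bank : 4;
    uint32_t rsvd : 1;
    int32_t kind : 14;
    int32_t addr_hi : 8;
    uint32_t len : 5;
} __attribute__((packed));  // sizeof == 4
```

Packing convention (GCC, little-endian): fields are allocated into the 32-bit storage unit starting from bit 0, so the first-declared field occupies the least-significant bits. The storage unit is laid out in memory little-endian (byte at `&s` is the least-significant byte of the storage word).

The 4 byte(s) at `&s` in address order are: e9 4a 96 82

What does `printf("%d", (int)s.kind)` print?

-3497

[0]=0xe9 [1]=0x4a [2]=0x96 [3]=0x82 (little-endian) → word 0x82964ae9
bank:4 @ bit 0 → (0x82964ae9>>0)&0xf = 0x9
rsvd:1 @ bit 4 → (0x82964ae9>>4)&0x1 = 0x0
kind:14 @ bit 5 → (0x82964ae9>>5)&0x3fff = 0x3257  ←
addr_hi:8 @ bit 19 → (0x82964ae9>>19)&0xff = 0x52
len:5 @ bit 27 → (0x82964ae9>>27)&0x1f = 0x10
kind signed 14b, MSB=1: 12887 - 16384 = -3497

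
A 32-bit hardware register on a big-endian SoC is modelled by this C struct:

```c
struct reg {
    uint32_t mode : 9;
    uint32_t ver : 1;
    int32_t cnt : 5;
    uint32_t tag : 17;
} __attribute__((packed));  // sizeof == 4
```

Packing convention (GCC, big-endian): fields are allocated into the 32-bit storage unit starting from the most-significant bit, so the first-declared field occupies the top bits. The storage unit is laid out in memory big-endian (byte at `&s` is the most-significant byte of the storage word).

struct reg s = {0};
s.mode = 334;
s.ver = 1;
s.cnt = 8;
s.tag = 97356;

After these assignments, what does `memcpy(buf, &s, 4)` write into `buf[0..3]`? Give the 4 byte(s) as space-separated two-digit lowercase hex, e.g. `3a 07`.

[23+:9] mode=334 & 0x1ff = 0x14e; word=0xa7000000
[22+:1] ver=1 & 0x1 = 0x1; word=0xa7400000
[17+:5] cnt=8 & 0x1f = 0x8; word=0xa7500000
[0+:17] tag=97356 & 0x1ffff = 0x17c4c; word=0xa7517c4c
word = 0xa7517c4c → big-endian bytes:
  [0]=0xa7  [1]=0x51  [2]=0x7c  [3]=0x4c

a7 51 7c 4c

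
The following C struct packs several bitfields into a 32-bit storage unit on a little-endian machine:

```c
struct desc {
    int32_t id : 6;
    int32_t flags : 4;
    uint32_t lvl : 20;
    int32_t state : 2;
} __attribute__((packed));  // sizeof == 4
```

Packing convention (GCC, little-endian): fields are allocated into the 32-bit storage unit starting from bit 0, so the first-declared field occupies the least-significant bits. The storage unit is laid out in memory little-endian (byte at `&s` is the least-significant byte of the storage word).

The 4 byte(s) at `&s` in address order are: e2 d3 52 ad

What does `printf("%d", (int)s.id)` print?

-30

[0]=0xe2 [1]=0xd3 [2]=0x52 [3]=0xad (little-endian) → word 0xad52d3e2
id:6 @ bit 0 → (0xad52d3e2>>0)&0x3f = 0x22  ←
flags:4 @ bit 6 → (0xad52d3e2>>6)&0xf = 0xf
lvl:20 @ bit 10 → (0xad52d3e2>>10)&0xfffff = 0xb54b4
state:2 @ bit 30 → (0xad52d3e2>>30)&0x3 = 0x2
id signed 6b, MSB=1: 34 - 64 = -30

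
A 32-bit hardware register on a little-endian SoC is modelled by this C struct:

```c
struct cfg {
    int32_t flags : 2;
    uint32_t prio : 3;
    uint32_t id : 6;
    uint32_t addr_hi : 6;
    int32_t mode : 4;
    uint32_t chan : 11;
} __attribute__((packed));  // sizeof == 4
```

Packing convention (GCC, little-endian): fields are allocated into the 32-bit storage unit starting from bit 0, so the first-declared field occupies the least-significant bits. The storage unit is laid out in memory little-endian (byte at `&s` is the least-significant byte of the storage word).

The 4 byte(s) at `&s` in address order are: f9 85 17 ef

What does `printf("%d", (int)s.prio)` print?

[0]=0xf9 [1]=0x85 [2]=0x17 [3]=0xef (little-endian) → word 0xef1785f9
flags [0+:2] = (word>>0) & 0x3 = 1
prio [2+:3] = (word>>2) & 0x7 = 6  ←
id [5+:6] = (word>>5) & 0x3f = 47
addr_hi [11+:6] = (word>>11) & 0x3f = 48
mode [17+:4] = (word>>17) & 0xf = 11
chan [21+:11] = (word>>21) & 0x7ff = 1912

6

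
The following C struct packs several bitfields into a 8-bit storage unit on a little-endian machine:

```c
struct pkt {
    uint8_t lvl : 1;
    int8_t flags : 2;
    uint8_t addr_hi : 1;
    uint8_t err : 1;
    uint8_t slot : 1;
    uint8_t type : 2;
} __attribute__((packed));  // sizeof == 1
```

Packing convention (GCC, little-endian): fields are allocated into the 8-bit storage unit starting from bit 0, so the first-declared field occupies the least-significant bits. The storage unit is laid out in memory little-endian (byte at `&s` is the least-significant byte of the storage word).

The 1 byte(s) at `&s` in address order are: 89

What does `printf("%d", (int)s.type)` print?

2

[0]=0x89 (little-endian) → word 0x89
lvl [0+:1] = (word>>0) & 0x1 = 1
flags [1+:2] = (word>>1) & 0x3 = 0
addr_hi [3+:1] = (word>>3) & 0x1 = 1
err [4+:1] = (word>>4) & 0x1 = 0
slot [5+:1] = (word>>5) & 0x1 = 0
type [6+:2] = (word>>6) & 0x3 = 2  ←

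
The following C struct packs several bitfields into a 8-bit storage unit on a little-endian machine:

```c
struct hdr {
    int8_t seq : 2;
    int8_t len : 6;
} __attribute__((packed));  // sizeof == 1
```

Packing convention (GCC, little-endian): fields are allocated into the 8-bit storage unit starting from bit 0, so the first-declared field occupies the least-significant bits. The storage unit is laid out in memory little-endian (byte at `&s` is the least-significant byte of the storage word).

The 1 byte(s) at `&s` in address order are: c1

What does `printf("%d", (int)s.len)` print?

[0]=0xc1 (little-endian) → word 0xc1
seq:2 @ bit 0 → (0xc1>>0)&0x3 = 0x1
len:6 @ bit 2 → (0xc1>>2)&0x3f = 0x30  ←
len signed 6b, MSB=1: 48 - 64 = -16

-16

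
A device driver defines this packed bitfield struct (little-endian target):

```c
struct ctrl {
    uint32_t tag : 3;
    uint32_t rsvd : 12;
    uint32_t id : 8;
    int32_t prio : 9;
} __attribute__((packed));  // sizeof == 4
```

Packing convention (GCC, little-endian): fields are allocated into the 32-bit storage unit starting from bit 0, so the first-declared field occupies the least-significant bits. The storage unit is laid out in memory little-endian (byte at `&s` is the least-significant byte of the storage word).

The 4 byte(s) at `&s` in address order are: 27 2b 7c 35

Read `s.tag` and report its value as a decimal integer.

7

[0]=0x27 [1]=0x2b [2]=0x7c [3]=0x35 (little-endian) → word 0x357c2b27
tag [0+:3] = (word>>0) & 0x7 = 7  ←
rsvd [3+:12] = (word>>3) & 0xfff = 1380
id [15+:8] = (word>>15) & 0xff = 248
prio [23+:9] = (word>>23) & 0x1ff = 106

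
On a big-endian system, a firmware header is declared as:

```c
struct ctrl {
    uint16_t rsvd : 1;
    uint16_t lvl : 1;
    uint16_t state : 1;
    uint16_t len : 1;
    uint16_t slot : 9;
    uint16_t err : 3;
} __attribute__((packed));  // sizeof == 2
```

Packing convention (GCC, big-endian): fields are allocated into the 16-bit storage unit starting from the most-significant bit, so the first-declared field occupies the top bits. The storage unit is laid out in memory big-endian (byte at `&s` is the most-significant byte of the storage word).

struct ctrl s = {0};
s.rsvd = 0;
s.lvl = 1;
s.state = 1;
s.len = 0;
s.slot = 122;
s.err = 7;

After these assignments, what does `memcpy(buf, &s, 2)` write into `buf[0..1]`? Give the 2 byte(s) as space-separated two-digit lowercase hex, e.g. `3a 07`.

63 d7

rsvd (1b) val=0 bits=0x0 at bit 15: 0x0000
lvl (1b) val=1 bits=0x1 at bit 14: 0x4000
state (1b) val=1 bits=0x1 at bit 13: 0x6000
len (1b) val=0 bits=0x0 at bit 12: 0x6000
slot (9b) val=122 bits=0x7a at bit 3: 0x63d0
err (3b) val=7 bits=0x7 at bit 0: 0x63d7
word = 0x63d7 → big-endian bytes:
  [0]=0x63  [1]=0xd7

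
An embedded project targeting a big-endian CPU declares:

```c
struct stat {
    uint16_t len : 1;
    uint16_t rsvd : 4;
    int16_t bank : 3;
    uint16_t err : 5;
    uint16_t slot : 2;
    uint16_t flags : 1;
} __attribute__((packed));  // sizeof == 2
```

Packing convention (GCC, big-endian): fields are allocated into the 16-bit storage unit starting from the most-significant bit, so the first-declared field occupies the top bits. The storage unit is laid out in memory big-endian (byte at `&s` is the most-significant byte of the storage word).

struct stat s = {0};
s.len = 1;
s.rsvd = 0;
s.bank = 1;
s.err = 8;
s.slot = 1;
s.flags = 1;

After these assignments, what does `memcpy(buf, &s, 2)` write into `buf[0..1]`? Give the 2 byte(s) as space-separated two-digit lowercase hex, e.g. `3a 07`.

[15+:1] len=1 & 0x1 = 0x1; word=0x8000
[11+:4] rsvd=0 & 0xf = 0x0; word=0x8000
[8+:3] bank=1 & 0x7 = 0x1; word=0x8100
[3+:5] err=8 & 0x1f = 0x8; word=0x8140
[1+:2] slot=1 & 0x3 = 0x1; word=0x8142
[0+:1] flags=1 & 0x1 = 0x1; word=0x8143
word = 0x8143 → big-endian bytes:
  [0]=0x81  [1]=0x43

81 43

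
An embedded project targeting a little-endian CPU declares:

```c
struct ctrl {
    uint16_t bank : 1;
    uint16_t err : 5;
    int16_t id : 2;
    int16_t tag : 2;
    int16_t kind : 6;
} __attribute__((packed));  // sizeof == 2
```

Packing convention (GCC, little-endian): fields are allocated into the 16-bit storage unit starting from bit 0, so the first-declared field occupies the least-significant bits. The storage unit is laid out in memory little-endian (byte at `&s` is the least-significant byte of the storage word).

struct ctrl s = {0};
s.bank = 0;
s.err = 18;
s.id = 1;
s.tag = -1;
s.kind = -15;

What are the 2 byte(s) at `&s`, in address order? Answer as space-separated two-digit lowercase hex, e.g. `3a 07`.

[0+:1] bank=0 & 0x1 = 0x0; word=0x0000
[1+:5] err=18 & 0x1f = 0x12; word=0x0024
[6+:2] id=1 & 0x3 = 0x1; word=0x0064
[8+:2] tag=-1 & 0x3 = 0x3; word=0x0364
[10+:6] kind=-15 & 0x3f = 0x31; word=0xc764
word = 0xc764 → little-endian bytes:
  [0]=0x64  [1]=0xc7

64 c7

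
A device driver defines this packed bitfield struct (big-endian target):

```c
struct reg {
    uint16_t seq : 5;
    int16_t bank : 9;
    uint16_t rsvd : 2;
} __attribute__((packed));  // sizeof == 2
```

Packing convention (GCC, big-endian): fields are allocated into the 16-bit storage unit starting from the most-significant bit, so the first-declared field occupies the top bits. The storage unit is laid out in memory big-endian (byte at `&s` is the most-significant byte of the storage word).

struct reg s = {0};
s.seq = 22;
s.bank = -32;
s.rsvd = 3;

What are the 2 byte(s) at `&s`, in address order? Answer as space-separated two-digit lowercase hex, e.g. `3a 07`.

b7 83

seq:5 = 22 → 0x16 << 11 → word 0xb000
bank:9 = -32 → 0x1e0 << 2 → word 0xb780
rsvd:2 = 3 → 0x3 << 0 → word 0xb783
word = 0xb783 → big-endian bytes:
  [0]=0xb7  [1]=0x83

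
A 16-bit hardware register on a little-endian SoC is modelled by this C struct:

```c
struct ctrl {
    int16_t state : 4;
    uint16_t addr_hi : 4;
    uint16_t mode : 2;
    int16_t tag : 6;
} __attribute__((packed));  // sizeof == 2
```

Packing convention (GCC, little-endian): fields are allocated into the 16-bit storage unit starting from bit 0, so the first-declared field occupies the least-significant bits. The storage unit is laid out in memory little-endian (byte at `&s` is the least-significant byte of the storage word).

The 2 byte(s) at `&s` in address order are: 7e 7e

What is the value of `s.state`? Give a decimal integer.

-2

[0]=0x7e [1]=0x7e (little-endian) → word 0x7e7e
state [0+:4] = (word>>0) & 0xf = 14  ←
addr_hi [4+:4] = (word>>4) & 0xf = 7
mode [8+:2] = (word>>8) & 0x3 = 2
tag [10+:6] = (word>>10) & 0x3f = 31
state signed 4b, MSB=1: 14 - 16 = -2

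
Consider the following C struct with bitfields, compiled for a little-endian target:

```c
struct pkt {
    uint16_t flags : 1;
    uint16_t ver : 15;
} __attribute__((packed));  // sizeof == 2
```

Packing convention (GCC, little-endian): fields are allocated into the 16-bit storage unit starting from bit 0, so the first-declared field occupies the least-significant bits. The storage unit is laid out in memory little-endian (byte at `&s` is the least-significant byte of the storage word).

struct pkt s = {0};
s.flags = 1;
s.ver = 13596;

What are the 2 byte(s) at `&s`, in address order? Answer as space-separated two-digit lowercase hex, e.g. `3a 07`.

39 6a

flags:1 = 1 → 0x1 << 0 → word 0x0001
ver:15 = 13596 → 0x351c << 1 → word 0x6a39
word = 0x6a39 → little-endian bytes:
  [0]=0x39  [1]=0x6a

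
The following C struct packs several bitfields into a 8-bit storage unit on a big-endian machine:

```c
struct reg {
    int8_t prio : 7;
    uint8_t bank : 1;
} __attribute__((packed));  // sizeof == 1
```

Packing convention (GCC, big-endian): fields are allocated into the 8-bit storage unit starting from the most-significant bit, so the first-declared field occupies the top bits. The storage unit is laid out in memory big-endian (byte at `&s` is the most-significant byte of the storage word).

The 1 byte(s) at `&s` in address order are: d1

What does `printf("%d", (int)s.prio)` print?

[0]=0xd1 (big-endian) → word 0xd1
prio:7 @ bit 1 → (0xd1>>1)&0x7f = 0x68  ←
bank:1 @ bit 0 → (0xd1>>0)&0x1 = 0x1
prio signed 7b, MSB=1: 104 - 128 = -24

-24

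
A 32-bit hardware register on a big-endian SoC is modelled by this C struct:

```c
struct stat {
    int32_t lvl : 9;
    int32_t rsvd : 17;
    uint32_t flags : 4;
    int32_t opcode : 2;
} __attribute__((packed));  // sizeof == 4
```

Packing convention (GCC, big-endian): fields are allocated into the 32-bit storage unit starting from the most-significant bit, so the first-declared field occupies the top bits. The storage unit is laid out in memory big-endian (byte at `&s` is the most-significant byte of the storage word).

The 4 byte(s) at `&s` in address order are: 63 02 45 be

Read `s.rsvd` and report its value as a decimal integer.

[0]=0x63 [1]=0x02 [2]=0x45 [3]=0xbe (big-endian) → word 0x630245be
lvl [23+:9] = (word>>23) & 0x1ff = 198
rsvd [6+:17] = (word>>6) & 0x1ffff = 2326  ←
flags [2+:4] = (word>>2) & 0xf = 15
opcode [0+:2] = (word>>0) & 0x3 = 2
rsvd signed 17b, MSB=0: value = 2326

2326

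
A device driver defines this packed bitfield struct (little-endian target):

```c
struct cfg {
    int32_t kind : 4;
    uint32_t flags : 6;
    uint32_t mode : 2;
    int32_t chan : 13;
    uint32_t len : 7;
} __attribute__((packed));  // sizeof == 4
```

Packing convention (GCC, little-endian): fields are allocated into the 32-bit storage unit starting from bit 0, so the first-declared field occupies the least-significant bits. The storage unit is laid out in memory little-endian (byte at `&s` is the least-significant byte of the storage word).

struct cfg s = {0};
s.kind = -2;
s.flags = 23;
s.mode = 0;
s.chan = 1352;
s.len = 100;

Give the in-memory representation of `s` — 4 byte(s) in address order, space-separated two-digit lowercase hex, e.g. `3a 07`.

7e 81 54 c8

[0+:4] kind=-2 & 0xf = 0xe; word=0x0000000e
[4+:6] flags=23 & 0x3f = 0x17; word=0x0000017e
[10+:2] mode=0 & 0x3 = 0x0; word=0x0000017e
[12+:13] chan=1352 & 0x1fff = 0x548; word=0x0054817e
[25+:7] len=100 & 0x7f = 0x64; word=0xc854817e
word = 0xc854817e → little-endian bytes:
  [0]=0x7e  [1]=0x81  [2]=0x54  [3]=0xc8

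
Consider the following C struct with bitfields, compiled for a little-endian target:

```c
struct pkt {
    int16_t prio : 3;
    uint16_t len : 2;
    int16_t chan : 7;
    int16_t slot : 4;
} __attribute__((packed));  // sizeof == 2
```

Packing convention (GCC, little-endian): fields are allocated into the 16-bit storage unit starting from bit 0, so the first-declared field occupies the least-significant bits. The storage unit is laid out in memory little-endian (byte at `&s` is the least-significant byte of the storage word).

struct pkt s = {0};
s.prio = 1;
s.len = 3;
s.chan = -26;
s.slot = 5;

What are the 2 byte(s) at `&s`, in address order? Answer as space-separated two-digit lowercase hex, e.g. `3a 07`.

d9 5c

prio:3 = 1 → 0x1 << 0 → word 0x0001
len:2 = 3 → 0x3 << 3 → word 0x0019
chan:7 = -26 → 0x66 << 5 → word 0x0cd9
slot:4 = 5 → 0x5 << 12 → word 0x5cd9
word = 0x5cd9 → little-endian bytes:
  [0]=0xd9  [1]=0x5c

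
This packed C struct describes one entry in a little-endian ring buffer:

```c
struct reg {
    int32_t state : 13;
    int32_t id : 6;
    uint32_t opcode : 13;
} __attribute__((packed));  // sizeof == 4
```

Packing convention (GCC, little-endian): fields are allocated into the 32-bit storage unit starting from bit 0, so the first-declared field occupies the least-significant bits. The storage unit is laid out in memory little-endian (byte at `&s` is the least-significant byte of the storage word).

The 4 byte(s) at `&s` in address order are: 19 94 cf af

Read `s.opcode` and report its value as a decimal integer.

[0]=0x19 [1]=0x94 [2]=0xcf [3]=0xaf (little-endian) → word 0xafcf9419
state [0+:13] = (word>>0) & 0x1fff = 5145
id [13+:6] = (word>>13) & 0x3f = 60
opcode [19+:13] = (word>>19) & 0x1fff = 5625  ←

5625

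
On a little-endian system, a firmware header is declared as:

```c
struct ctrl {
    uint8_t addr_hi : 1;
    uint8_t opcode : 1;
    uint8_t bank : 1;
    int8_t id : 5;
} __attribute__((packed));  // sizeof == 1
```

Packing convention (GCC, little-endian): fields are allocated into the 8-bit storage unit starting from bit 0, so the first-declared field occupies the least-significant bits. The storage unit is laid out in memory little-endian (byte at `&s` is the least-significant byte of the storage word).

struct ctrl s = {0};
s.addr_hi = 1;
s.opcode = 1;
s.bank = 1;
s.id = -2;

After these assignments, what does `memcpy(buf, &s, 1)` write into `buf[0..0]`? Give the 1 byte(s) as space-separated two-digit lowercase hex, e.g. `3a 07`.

f7

addr_hi (1b) val=1 bits=0x1 at bit 0: 0x01
opcode (1b) val=1 bits=0x1 at bit 1: 0x03
bank (1b) val=1 bits=0x1 at bit 2: 0x07
id (5b) val=-2 bits=0x1e at bit 3: 0xf7
word = 0xf7 → little-endian bytes:
  [0]=0xf7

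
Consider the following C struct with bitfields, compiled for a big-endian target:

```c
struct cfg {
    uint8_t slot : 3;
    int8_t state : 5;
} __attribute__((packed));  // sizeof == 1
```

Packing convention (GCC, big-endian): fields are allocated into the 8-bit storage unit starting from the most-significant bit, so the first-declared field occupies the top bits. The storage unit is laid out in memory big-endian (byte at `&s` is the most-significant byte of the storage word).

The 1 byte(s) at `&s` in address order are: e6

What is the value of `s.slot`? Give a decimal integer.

[0]=0xe6 (big-endian) → word 0xe6
slot [5+:3] = (word>>5) & 0x7 = 7  ←
state [0+:5] = (word>>0) & 0x1f = 6

7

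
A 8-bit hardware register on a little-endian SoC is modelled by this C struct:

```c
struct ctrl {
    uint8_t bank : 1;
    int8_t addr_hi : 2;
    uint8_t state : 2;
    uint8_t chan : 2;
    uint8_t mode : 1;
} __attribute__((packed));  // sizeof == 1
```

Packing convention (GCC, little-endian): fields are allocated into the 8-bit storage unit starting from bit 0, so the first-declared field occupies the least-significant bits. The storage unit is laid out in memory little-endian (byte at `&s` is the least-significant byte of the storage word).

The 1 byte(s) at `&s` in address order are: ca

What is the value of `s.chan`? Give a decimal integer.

2

[0]=0xca (little-endian) → word 0xca
bank [0+:1] = (word>>0) & 0x1 = 0
addr_hi [1+:2] = (word>>1) & 0x3 = 1
state [3+:2] = (word>>3) & 0x3 = 1
chan [5+:2] = (word>>5) & 0x3 = 2  ←
mode [7+:1] = (word>>7) & 0x1 = 1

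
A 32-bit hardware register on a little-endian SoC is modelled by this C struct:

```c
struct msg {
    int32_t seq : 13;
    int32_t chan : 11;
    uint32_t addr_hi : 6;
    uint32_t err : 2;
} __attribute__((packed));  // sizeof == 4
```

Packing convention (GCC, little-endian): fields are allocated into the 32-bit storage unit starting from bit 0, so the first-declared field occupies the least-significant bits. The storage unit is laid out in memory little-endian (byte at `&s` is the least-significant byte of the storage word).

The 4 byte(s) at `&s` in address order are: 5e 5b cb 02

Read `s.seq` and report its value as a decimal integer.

[0]=0x5e [1]=0x5b [2]=0xcb [3]=0x02 (little-endian) → word 0x02cb5b5e
seq:13 @ bit 0 → (0x02cb5b5e>>0)&0x1fff = 0x1b5e  ←
chan:11 @ bit 13 → (0x02cb5b5e>>13)&0x7ff = 0x65a
addr_hi:6 @ bit 24 → (0x02cb5b5e>>24)&0x3f = 0x2
err:2 @ bit 30 → (0x02cb5b5e>>30)&0x3 = 0x0
seq signed 13b, MSB=1: 7006 - 8192 = -1186

-1186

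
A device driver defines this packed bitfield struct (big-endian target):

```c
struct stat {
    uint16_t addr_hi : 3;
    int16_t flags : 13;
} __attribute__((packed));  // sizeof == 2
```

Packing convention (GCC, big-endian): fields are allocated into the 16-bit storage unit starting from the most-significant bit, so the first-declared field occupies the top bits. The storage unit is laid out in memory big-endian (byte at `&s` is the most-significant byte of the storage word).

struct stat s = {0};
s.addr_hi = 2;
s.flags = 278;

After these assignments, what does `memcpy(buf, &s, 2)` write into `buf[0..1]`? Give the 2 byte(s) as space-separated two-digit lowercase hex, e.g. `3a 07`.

[13+:3] addr_hi=2 & 0x7 = 0x2; word=0x4000
[0+:13] flags=278 & 0x1fff = 0x116; word=0x4116
word = 0x4116 → big-endian bytes:
  [0]=0x41  [1]=0x16

41 16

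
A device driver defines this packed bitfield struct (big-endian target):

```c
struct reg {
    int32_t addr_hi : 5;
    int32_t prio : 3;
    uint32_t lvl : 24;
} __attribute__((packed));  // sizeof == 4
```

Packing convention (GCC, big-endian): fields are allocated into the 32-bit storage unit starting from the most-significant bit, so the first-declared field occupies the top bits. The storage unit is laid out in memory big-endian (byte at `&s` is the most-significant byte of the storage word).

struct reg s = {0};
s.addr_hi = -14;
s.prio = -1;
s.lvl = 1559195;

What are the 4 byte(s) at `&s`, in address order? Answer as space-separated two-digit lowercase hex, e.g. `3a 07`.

97 17 ca 9b

[27+:5] addr_hi=-14 & 0x1f = 0x12; word=0x90000000
[24+:3] prio=-1 & 0x7 = 0x7; word=0x97000000
[0+:24] lvl=1559195 & 0xffffff = 0x17ca9b; word=0x9717ca9b
word = 0x9717ca9b → big-endian bytes:
  [0]=0x97  [1]=0x17  [2]=0xca  [3]=0x9b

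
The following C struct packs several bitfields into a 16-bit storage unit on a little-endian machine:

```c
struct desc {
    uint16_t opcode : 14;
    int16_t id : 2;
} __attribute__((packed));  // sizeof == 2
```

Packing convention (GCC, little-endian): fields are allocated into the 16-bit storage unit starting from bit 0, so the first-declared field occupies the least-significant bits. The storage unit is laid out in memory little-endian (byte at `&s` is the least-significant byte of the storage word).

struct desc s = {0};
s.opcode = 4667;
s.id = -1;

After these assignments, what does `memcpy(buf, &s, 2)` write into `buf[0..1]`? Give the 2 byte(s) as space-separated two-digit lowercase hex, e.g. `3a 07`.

3b d2

opcode:14 = 4667 → 0x123b << 0 → word 0x123b
id:2 = -1 → 0x3 << 14 → word 0xd23b
word = 0xd23b → little-endian bytes:
  [0]=0x3b  [1]=0xd2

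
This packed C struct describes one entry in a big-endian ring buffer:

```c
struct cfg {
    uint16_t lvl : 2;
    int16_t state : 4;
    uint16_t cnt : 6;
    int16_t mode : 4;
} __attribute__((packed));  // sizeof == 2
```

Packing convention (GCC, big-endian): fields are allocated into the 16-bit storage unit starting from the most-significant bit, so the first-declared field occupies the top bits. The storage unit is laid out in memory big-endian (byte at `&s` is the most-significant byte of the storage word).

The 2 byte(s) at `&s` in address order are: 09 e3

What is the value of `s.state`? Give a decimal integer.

2

[0]=0x09 [1]=0xe3 (big-endian) → word 0x09e3
lvl [14+:2] = (word>>14) & 0x3 = 0
state [10+:4] = (word>>10) & 0xf = 2  ←
cnt [4+:6] = (word>>4) & 0x3f = 30
mode [0+:4] = (word>>0) & 0xf = 3
state signed 4b, MSB=0: value = 2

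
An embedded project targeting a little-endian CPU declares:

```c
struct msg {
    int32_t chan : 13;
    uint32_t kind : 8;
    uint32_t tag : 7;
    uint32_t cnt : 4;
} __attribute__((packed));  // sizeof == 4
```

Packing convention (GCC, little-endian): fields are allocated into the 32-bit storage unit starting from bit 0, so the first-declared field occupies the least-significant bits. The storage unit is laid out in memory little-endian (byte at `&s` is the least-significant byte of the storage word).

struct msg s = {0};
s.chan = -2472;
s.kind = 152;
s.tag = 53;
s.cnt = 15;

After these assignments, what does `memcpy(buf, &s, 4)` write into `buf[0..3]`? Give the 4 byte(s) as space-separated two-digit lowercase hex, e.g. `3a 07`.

58 16 b3 f6

[0+:13] chan=-2472 & 0x1fff = 0x1658; word=0x00001658
[13+:8] kind=152 & 0xff = 0x98; word=0x00131658
[21+:7] tag=53 & 0x7f = 0x35; word=0x06b31658
[28+:4] cnt=15 & 0xf = 0xf; word=0xf6b31658
word = 0xf6b31658 → little-endian bytes:
  [0]=0x58  [1]=0x16  [2]=0xb3  [3]=0xf6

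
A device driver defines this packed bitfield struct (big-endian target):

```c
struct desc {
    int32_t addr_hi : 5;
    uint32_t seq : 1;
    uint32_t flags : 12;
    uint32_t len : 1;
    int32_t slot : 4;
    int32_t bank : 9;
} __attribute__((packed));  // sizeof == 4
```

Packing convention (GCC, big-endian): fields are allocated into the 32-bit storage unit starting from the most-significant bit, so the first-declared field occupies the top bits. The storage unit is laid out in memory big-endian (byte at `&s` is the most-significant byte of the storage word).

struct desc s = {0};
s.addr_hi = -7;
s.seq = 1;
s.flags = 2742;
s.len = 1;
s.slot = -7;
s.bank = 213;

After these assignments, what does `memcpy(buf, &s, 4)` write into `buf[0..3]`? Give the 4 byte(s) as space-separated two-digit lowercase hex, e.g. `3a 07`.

ce ad b2 d5

[27+:5] addr_hi=-7 & 0x1f = 0x19; word=0xc8000000
[26+:1] seq=1 & 0x1 = 0x1; word=0xcc000000
[14+:12] flags=2742 & 0xfff = 0xab6; word=0xcead8000
[13+:1] len=1 & 0x1 = 0x1; word=0xceada000
[9+:4] slot=-7 & 0xf = 0x9; word=0xceadb200
[0+:9] bank=213 & 0x1ff = 0xd5; word=0xceadb2d5
word = 0xceadb2d5 → big-endian bytes:
  [0]=0xce  [1]=0xad  [2]=0xb2  [3]=0xd5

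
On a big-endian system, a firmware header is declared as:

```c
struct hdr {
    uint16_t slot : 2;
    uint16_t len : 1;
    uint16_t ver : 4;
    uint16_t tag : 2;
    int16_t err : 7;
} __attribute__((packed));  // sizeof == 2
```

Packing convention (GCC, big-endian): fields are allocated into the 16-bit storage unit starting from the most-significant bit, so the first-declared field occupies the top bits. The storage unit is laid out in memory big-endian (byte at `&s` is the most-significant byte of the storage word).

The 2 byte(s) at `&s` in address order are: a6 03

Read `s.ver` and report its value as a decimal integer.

[0]=0xa6 [1]=0x03 (big-endian) → word 0xa603
slot:2 @ bit 14 → (0xa603>>14)&0x3 = 0x2
len:1 @ bit 13 → (0xa603>>13)&0x1 = 0x1
ver:4 @ bit 9 → (0xa603>>9)&0xf = 0x3  ←
tag:2 @ bit 7 → (0xa603>>7)&0x3 = 0x0
err:7 @ bit 0 → (0xa603>>0)&0x7f = 0x3

3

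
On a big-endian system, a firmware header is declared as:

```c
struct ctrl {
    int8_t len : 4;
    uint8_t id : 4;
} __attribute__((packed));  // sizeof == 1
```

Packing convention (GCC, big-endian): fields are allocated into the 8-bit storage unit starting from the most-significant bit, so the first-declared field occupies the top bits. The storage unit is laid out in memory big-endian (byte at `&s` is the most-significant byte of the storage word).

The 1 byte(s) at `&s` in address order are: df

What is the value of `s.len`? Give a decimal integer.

-3

[0]=0xdf (big-endian) → word 0xdf
len:4 @ bit 4 → (0xdf>>4)&0xf = 0xd  ←
id:4 @ bit 0 → (0xdf>>0)&0xf = 0xf
len signed 4b, MSB=1: 13 - 16 = -3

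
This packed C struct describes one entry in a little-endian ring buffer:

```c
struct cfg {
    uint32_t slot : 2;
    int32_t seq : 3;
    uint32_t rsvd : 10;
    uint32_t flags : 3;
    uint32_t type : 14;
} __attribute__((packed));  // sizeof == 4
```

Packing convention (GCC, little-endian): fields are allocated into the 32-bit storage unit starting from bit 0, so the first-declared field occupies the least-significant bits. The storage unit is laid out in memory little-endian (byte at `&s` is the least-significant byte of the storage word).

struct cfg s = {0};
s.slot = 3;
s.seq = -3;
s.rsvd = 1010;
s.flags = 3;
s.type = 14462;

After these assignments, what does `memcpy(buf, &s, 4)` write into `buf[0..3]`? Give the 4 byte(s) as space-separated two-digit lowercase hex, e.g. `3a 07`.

slot (2b) val=3 bits=0x3 at bit 0: 0x00000003
seq (3b) val=-3 bits=0x5 at bit 2: 0x00000017
rsvd (10b) val=1010 bits=0x3f2 at bit 5: 0x00007e57
flags (3b) val=3 bits=0x3 at bit 15: 0x0001fe57
type (14b) val=14462 bits=0x387e at bit 18: 0xe1f9fe57
word = 0xe1f9fe57 → little-endian bytes:
  [0]=0x57  [1]=0xfe  [2]=0xf9  [3]=0xe1

57 fe f9 e1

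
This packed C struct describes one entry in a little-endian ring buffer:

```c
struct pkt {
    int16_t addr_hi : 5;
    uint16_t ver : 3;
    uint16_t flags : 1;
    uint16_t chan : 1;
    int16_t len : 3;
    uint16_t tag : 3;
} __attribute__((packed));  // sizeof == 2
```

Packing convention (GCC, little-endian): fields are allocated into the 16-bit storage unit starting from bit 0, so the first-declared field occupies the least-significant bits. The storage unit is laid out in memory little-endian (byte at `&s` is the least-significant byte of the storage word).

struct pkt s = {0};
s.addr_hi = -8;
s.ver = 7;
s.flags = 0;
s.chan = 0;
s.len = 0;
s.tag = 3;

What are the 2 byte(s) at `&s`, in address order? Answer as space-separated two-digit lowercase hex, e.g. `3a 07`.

[0+:5] addr_hi=-8 & 0x1f = 0x18; word=0x0018
[5+:3] ver=7 & 0x7 = 0x7; word=0x00f8
[8+:1] flags=0 & 0x1 = 0x0; word=0x00f8
[9+:1] chan=0 & 0x1 = 0x0; word=0x00f8
[10+:3] len=0 & 0x7 = 0x0; word=0x00f8
[13+:3] tag=3 & 0x7 = 0x3; word=0x60f8
word = 0x60f8 → little-endian bytes:
  [0]=0xf8  [1]=0x60

f8 60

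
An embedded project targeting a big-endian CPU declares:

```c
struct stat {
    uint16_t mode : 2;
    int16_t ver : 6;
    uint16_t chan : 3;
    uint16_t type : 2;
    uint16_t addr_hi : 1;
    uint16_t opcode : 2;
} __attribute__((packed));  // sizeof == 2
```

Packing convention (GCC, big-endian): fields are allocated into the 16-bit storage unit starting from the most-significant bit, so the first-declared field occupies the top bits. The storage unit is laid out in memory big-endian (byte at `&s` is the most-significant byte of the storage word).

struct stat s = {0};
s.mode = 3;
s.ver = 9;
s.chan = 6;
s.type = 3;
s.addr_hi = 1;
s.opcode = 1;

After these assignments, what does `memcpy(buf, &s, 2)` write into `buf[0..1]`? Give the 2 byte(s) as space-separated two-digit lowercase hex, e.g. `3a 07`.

c9 dd

[14+:2] mode=3 & 0x3 = 0x3; word=0xc000
[8+:6] ver=9 & 0x3f = 0x9; word=0xc900
[5+:3] chan=6 & 0x7 = 0x6; word=0xc9c0
[3+:2] type=3 & 0x3 = 0x3; word=0xc9d8
[2+:1] addr_hi=1 & 0x1 = 0x1; word=0xc9dc
[0+:2] opcode=1 & 0x3 = 0x1; word=0xc9dd
word = 0xc9dd → big-endian bytes:
  [0]=0xc9  [1]=0xdd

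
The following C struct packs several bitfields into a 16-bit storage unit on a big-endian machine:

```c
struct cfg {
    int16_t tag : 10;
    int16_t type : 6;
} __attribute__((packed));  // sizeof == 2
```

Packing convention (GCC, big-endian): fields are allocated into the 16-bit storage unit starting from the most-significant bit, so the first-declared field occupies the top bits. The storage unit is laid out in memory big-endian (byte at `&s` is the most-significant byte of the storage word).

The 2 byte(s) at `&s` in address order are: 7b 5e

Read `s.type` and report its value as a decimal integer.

[0]=0x7b [1]=0x5e (big-endian) → word 0x7b5e
tag:10 @ bit 6 → (0x7b5e>>6)&0x3ff = 0x1ed
type:6 @ bit 0 → (0x7b5e>>0)&0x3f = 0x1e  ←
type signed 6b, MSB=0: value = 30

30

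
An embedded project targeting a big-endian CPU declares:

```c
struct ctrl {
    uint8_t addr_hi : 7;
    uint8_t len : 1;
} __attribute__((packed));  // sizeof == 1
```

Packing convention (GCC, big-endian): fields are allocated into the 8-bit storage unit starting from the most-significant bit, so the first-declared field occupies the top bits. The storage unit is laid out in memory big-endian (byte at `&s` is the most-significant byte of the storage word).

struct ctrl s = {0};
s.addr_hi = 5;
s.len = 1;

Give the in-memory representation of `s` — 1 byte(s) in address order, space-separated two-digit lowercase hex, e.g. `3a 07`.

0b

[1+:7] addr_hi=5 & 0x7f = 0x5; word=0x0a
[0+:1] len=1 & 0x1 = 0x1; word=0x0b
word = 0x0b → big-endian bytes:
  [0]=0x0b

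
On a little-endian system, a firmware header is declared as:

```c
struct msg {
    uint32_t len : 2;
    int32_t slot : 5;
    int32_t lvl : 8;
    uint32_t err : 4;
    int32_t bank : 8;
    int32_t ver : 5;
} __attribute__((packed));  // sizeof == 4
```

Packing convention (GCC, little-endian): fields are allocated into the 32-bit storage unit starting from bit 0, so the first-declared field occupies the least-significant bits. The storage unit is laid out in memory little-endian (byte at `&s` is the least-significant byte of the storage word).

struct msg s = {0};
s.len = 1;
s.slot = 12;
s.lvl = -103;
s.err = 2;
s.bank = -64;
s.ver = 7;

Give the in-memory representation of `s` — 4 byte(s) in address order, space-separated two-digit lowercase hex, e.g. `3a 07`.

b1 4c 01 3e

len (2b) val=1 bits=0x1 at bit 0: 0x00000001
slot (5b) val=12 bits=0xc at bit 2: 0x00000031
lvl (8b) val=-103 bits=0x99 at bit 7: 0x00004cb1
err (4b) val=2 bits=0x2 at bit 15: 0x00014cb1
bank (8b) val=-64 bits=0xc0 at bit 19: 0x06014cb1
ver (5b) val=7 bits=0x7 at bit 27: 0x3e014cb1
word = 0x3e014cb1 → little-endian bytes:
  [0]=0xb1  [1]=0x4c  [2]=0x01  [3]=0x3e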